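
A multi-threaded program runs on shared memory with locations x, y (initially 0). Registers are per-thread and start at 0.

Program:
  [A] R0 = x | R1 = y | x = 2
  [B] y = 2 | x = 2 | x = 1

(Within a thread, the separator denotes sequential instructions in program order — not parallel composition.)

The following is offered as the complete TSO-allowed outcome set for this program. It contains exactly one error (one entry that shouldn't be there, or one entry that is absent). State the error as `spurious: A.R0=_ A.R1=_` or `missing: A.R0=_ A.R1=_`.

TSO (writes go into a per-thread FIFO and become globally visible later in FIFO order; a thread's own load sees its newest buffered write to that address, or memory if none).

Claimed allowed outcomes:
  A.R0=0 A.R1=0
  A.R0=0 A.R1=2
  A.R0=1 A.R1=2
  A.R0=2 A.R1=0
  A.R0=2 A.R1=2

outcome vector order: (A.R0,A.R1)
under TSO → (0,0); (0,2); (1,2); (2,2)
claimed∖TSO = {(2,0)}

spurious: A.R0=2 A.R1=0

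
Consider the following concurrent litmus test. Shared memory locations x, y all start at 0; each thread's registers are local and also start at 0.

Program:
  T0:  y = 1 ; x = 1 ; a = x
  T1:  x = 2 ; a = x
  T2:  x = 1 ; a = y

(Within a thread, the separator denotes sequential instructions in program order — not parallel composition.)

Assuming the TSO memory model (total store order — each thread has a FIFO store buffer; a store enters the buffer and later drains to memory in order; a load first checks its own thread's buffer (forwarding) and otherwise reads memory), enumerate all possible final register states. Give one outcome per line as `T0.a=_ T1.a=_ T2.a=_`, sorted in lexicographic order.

outcome vector order: (T0.a,T1.a,T2.a)
|TSO outcomes| = 8

T0.a=1 T1.a=1 T2.a=0
T0.a=1 T1.a=1 T2.a=1
T0.a=1 T1.a=2 T2.a=0
T0.a=1 T1.a=2 T2.a=1
T0.a=2 T1.a=1 T2.a=0
T0.a=2 T1.a=1 T2.a=1
T0.a=2 T1.a=2 T2.a=0
T0.a=2 T1.a=2 T2.a=1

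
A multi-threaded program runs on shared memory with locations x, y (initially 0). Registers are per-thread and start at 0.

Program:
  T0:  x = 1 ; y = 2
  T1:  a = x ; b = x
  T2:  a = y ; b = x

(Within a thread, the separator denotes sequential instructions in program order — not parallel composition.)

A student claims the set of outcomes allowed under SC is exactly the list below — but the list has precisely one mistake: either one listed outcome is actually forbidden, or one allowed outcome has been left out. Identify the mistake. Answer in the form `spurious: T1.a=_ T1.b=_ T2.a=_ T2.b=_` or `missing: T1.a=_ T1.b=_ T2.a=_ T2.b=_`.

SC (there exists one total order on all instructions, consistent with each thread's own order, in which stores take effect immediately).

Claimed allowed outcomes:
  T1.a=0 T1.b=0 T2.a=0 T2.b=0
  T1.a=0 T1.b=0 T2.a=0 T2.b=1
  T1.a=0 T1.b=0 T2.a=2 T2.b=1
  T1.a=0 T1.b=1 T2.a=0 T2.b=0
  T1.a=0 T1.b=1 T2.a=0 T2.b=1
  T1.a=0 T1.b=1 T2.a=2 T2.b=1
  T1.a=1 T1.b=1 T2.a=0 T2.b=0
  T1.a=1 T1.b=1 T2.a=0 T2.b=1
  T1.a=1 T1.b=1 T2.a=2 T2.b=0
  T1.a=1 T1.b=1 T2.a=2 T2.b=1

spurious: T1.a=1 T1.b=1 T2.a=2 T2.b=0

outcome vector order: (T1.a,T1.b,T2.a,T2.b)
[SC] allowed = {<0 0 0 0>, <0 0 0 1>, <0 0 2 1>, <0 1 0 0>, <0 1 0 1>, <0 1 2 1>, <1 1 0 0>, <1 1 0 1>, <1 1 2 1>}
claimed∖SC = {<1 1 2 0>}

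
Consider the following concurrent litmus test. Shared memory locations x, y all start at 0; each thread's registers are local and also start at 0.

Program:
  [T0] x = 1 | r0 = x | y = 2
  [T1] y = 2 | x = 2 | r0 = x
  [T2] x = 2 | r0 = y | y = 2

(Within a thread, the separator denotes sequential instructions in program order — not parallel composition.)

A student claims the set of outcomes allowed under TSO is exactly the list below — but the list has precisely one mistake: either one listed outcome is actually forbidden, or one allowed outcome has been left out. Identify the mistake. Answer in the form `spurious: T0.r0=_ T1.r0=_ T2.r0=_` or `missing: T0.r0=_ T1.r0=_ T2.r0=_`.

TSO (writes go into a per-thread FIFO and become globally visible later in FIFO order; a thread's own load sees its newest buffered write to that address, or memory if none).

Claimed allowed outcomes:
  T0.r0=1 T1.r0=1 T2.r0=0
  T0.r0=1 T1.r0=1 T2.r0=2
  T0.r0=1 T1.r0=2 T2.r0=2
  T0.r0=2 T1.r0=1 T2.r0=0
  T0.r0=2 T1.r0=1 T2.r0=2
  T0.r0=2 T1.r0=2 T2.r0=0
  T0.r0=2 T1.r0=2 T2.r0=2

missing: T0.r0=1 T1.r0=2 T2.r0=0

outcome vector order: (T0.r0,T1.r0,T2.r0)
TSO (8): 1/1/0 1/1/2 1/2/0 1/2/2 2/1/0 2/1/2 2/2/0 2/2/2
TSO∖claimed = {1/2/0}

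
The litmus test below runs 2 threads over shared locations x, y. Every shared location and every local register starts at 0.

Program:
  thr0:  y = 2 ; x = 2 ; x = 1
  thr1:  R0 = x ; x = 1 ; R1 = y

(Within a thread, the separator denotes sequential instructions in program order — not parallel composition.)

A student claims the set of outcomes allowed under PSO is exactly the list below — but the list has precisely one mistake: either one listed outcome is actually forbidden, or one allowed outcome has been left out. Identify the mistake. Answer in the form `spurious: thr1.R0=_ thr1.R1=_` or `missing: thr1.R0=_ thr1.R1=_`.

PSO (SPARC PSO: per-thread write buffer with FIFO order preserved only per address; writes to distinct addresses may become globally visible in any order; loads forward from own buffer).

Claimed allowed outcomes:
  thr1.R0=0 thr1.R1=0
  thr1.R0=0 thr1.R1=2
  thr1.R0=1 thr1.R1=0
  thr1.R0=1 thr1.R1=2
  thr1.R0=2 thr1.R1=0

outcome vector order: (thr1.R0,thr1.R1)
under PSO → <0 0>; <0 2>; <1 0>; <1 2>; <2 0>; <2 2>
PSO∖claimed = {<2 2>}

missing: thr1.R0=2 thr1.R1=2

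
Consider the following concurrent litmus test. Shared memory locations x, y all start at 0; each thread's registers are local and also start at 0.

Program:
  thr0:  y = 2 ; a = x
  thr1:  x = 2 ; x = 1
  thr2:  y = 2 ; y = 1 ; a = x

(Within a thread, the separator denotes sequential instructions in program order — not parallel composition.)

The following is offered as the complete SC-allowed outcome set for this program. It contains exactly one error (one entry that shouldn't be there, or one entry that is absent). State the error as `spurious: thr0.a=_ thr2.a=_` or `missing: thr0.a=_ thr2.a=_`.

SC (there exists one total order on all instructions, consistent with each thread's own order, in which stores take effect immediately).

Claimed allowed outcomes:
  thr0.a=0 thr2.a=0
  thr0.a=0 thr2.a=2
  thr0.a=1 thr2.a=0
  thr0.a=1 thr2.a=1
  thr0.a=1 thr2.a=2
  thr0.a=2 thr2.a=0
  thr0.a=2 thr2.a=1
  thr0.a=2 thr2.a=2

missing: thr0.a=0 thr2.a=1

outcome vector order: (thr0.a,thr2.a)
under SC → 0/0; 0/1; 0/2; 1/0; 1/1; 1/2; 2/0; 2/1; 2/2
SC∖claimed = {0/1}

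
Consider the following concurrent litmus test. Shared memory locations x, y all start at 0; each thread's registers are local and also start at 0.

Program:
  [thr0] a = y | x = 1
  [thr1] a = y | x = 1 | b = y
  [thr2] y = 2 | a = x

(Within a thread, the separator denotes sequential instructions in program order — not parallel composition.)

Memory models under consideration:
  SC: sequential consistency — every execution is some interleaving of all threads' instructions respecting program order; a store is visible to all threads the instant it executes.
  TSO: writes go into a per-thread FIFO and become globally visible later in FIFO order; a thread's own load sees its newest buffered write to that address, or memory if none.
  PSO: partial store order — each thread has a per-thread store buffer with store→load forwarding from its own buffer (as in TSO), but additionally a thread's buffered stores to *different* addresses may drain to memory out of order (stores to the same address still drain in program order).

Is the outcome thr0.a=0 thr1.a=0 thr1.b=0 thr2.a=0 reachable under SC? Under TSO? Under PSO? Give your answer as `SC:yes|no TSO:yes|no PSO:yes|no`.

outcome vector order: (thr0.a,thr1.a,thr1.b,thr2.a)
[SC] allowed = {0001; 0020; 0021; 0220; 0221; 2001; 2020; 2021; 2220; 2221}
[TSO] allowed = {0000; 0001; 0020; 0021; 0220; 0221; 2000; 2001; 2020; 2021; 2220; 2221}
[PSO] allowed = {0000; 0001; 0020; 0021; 0220; 0221; 2000; 2001; 2020; 2021; 2220; 2221}
target 0000 ∈ {TSO,PSO}

SC:no TSO:yes PSO:yes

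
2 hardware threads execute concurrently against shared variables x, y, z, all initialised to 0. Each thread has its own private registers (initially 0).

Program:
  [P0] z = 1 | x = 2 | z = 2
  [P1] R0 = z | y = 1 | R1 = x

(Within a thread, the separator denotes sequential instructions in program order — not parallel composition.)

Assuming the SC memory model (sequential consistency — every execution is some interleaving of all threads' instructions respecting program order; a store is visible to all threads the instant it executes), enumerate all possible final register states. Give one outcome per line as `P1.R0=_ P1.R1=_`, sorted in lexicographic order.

P1.R0=0 P1.R1=0
P1.R0=0 P1.R1=2
P1.R0=1 P1.R1=0
P1.R0=1 P1.R1=2
P1.R0=2 P1.R1=2

outcome vector order: (P1.R0,P1.R1)
|SC outcomes| = 5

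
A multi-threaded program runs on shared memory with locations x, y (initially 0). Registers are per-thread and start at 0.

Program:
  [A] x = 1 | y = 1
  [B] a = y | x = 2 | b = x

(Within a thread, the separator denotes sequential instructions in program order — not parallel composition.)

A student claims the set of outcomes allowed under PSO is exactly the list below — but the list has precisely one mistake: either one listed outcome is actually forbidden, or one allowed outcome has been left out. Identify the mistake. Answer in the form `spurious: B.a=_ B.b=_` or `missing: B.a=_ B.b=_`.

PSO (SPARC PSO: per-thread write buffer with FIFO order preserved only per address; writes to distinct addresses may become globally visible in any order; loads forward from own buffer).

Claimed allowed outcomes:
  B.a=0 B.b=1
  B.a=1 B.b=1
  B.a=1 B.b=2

missing: B.a=0 B.b=2

outcome vector order: (B.a,B.b)
PSO (4): <0 1> <0 2> <1 1> <1 2>
PSO∖claimed = {<0 2>}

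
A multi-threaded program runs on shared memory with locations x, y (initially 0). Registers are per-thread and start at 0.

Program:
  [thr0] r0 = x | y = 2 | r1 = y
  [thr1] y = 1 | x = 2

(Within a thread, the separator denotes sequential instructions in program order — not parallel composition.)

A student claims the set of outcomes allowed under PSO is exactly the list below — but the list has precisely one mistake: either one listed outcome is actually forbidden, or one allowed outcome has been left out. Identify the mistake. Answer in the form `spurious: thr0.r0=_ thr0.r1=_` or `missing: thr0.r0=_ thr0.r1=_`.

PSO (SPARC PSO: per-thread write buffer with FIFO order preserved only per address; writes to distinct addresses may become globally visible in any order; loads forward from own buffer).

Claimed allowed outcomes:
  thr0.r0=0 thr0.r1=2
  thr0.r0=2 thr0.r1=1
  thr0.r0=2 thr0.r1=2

outcome vector order: (thr0.r0,thr0.r1)
under PSO → (0,1), (0,2), (2,1), (2,2)
PSO∖claimed = {(0,1)}

missing: thr0.r0=0 thr0.r1=1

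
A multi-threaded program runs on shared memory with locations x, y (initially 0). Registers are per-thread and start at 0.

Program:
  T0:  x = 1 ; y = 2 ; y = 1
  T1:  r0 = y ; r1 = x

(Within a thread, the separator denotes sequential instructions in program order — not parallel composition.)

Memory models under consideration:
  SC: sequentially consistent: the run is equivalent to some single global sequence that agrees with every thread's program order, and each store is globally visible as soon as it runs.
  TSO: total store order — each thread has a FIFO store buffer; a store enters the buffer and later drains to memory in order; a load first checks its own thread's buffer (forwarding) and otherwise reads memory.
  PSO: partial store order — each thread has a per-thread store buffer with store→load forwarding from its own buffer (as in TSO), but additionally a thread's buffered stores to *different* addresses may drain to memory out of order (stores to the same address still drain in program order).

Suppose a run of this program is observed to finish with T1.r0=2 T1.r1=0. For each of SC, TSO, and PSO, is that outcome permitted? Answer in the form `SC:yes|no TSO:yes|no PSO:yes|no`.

outcome vector order: (T1.r0,T1.r1)
under SC → (0,0), (0,1), (1,1), (2,1)
under TSO → (0,0), (0,1), (1,1), (2,1)
under PSO → (0,0), (0,1), (1,0), (1,1), (2,0), (2,1)
target (2,0) ∈ {PSO}

SC:no TSO:no PSO:yes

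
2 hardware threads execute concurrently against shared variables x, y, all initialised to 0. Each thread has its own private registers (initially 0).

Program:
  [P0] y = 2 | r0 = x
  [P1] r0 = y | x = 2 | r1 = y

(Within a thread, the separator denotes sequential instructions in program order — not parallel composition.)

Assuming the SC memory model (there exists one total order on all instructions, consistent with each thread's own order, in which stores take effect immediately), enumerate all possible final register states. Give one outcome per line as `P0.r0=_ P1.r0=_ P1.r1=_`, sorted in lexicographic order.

P0.r0=0 P1.r0=0 P1.r1=2
P0.r0=0 P1.r0=2 P1.r1=2
P0.r0=2 P1.r0=0 P1.r1=0
P0.r0=2 P1.r0=0 P1.r1=2
P0.r0=2 P1.r0=2 P1.r1=2

outcome vector order: (P0.r0,P1.r0,P1.r1)
|SC outcomes| = 5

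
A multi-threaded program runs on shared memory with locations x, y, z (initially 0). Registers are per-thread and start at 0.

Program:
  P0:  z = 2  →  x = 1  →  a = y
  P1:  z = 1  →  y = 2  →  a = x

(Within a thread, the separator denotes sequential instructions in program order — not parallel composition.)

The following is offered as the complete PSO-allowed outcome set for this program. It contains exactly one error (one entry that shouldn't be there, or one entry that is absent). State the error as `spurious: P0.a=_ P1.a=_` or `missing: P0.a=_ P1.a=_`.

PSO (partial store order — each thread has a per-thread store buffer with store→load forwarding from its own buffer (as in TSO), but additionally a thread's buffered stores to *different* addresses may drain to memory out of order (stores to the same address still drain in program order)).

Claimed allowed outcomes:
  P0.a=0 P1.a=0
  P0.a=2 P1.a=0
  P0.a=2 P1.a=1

missing: P0.a=0 P1.a=1

outcome vector order: (P0.a,P1.a)
PSO (4): 00; 01; 20; 21
PSO∖claimed = {01}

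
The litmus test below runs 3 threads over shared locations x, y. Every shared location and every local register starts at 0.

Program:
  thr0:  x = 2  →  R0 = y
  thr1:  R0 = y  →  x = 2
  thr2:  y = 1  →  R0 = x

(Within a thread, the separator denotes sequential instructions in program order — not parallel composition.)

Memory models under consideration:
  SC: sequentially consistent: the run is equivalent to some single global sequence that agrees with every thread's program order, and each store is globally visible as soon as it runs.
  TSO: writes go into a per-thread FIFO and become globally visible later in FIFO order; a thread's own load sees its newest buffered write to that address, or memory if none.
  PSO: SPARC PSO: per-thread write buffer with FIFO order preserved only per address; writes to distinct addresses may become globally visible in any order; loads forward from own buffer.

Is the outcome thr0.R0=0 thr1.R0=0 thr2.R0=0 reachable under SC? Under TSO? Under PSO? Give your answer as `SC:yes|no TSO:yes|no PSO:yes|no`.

outcome vector order: (thr0.R0,thr1.R0,thr2.R0)
[SC] allowed = {<0 0 2>, <0 1 2>, <1 0 0>, <1 0 2>, <1 1 0>, <1 1 2>}
[TSO] allowed = {<0 0 0>, <0 0 2>, <0 1 0>, <0 1 2>, <1 0 0>, <1 0 2>, <1 1 0>, <1 1 2>}
[PSO] allowed = {<0 0 0>, <0 0 2>, <0 1 0>, <0 1 2>, <1 0 0>, <1 0 2>, <1 1 0>, <1 1 2>}
target <0 0 0> ∈ {TSO,PSO}

SC:no TSO:yes PSO:yes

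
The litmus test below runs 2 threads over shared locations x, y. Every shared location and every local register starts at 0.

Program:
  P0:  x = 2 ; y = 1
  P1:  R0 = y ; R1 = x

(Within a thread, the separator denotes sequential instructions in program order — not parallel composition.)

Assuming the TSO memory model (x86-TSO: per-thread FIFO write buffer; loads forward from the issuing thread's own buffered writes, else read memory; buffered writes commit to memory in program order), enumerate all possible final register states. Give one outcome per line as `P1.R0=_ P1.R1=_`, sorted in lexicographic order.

P1.R0=0 P1.R1=0
P1.R0=0 P1.R1=2
P1.R0=1 P1.R1=2

outcome vector order: (P1.R0,P1.R1)
|TSO outcomes| = 3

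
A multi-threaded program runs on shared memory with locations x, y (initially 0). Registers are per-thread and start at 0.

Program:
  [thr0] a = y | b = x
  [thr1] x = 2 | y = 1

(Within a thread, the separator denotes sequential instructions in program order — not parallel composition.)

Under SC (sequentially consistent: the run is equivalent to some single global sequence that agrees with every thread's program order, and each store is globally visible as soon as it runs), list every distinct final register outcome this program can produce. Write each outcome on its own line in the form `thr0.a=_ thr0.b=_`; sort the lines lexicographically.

thr0.a=0 thr0.b=0
thr0.a=0 thr0.b=2
thr0.a=1 thr0.b=2

outcome vector order: (thr0.a,thr0.b)
|SC outcomes| = 3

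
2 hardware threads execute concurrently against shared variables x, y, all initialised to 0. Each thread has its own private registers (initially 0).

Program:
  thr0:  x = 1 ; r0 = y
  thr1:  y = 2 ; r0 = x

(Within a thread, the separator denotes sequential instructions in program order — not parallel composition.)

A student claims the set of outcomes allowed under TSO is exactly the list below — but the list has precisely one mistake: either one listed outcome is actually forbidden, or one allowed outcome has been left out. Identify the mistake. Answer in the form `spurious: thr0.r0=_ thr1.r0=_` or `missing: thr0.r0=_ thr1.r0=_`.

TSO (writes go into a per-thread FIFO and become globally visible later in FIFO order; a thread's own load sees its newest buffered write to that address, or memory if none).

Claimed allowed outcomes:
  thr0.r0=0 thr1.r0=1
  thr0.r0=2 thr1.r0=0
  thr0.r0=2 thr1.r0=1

missing: thr0.r0=0 thr1.r0=0

outcome vector order: (thr0.r0,thr1.r0)
TSO: 4 outcomes — {(0,0) (0,1) (2,0) (2,1)}
TSO∖claimed = {(0,0)}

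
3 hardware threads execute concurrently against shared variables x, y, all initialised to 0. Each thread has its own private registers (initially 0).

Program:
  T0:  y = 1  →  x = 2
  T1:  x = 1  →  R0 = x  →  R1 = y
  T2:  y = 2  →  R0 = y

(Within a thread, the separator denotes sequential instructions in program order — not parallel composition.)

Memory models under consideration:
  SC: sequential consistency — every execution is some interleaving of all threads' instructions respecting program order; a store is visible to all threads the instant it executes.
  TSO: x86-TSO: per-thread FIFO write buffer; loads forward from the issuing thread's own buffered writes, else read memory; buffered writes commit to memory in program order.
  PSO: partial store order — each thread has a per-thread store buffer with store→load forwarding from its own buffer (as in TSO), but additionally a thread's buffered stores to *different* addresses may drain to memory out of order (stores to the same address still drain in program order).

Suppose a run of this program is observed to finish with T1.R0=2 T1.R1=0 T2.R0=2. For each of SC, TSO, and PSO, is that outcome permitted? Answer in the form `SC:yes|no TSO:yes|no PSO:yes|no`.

outcome vector order: (T1.R0,T1.R1,T2.R0)
under SC → 1/0/1, 1/0/2, 1/1/1, 1/1/2, 1/2/1, 1/2/2, 2/1/1, 2/1/2, 2/2/2
under TSO → 1/0/1, 1/0/2, 1/1/1, 1/1/2, 1/2/1, 1/2/2, 2/1/1, 2/1/2, 2/2/2
under PSO → 1/0/1, 1/0/2, 1/1/1, 1/1/2, 1/2/1, 1/2/2, 2/0/1, 2/0/2, 2/1/1, 2/1/2, 2/2/1, 2/2/2
target 2/0/2 ∈ {PSO}

SC:no TSO:no PSO:yes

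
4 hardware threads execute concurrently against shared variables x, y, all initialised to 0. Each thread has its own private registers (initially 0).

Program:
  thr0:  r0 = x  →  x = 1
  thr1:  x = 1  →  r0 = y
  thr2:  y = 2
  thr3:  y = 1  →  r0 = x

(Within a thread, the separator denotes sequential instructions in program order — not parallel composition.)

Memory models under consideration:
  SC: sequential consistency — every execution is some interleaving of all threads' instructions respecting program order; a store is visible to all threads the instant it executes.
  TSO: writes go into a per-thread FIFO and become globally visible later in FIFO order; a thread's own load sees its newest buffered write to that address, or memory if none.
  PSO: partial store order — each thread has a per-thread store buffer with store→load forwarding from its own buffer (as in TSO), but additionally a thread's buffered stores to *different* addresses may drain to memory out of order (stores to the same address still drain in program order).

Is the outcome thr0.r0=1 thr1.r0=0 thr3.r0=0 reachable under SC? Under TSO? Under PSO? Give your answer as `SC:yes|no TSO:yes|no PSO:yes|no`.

SC:no TSO:yes PSO:yes

outcome vector order: (thr0.r0,thr1.r0,thr3.r0)
under SC → (0,0,1) (0,1,0) (0,1,1) (0,2,0) (0,2,1) (1,0,1) (1,1,0) (1,1,1) (1,2,0) (1,2,1)
under TSO → (0,0,0) (0,0,1) (0,1,0) (0,1,1) (0,2,0) (0,2,1) (1,0,0) (1,0,1) (1,1,0) (1,1,1) (1,2,0) (1,2,1)
under PSO → (0,0,0) (0,0,1) (0,1,0) (0,1,1) (0,2,0) (0,2,1) (1,0,0) (1,0,1) (1,1,0) (1,1,1) (1,2,0) (1,2,1)
target (1,0,0) ∈ {TSO,PSO}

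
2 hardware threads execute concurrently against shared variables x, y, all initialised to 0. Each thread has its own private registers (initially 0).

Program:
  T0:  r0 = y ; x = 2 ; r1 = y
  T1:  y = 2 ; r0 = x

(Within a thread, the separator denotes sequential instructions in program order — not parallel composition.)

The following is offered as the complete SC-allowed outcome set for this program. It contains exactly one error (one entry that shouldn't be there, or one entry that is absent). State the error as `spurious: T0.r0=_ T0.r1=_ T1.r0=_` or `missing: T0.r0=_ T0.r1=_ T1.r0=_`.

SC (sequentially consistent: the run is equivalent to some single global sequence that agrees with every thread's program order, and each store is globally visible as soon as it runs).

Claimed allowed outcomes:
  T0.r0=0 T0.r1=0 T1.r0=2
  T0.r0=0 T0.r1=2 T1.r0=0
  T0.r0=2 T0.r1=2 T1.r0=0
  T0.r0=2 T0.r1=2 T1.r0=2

missing: T0.r0=0 T0.r1=2 T1.r0=2

outcome vector order: (T0.r0,T0.r1,T1.r0)
under SC → <0 0 2>, <0 2 0>, <0 2 2>, <2 2 0>, <2 2 2>
SC∖claimed = {<0 2 2>}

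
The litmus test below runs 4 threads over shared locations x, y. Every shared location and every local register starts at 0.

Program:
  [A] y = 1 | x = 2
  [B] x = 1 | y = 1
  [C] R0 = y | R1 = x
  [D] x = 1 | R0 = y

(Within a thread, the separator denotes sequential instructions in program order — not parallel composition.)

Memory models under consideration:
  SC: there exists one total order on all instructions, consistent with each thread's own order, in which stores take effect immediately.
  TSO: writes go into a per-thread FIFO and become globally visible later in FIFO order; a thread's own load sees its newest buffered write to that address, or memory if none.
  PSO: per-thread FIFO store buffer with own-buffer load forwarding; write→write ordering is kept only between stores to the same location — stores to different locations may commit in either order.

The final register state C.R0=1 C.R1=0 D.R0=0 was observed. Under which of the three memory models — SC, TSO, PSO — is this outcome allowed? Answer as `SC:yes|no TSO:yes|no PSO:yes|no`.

outcome vector order: (C.R0,C.R1,D.R0)
under SC → 000 001 010 011 020 021 101 110 111 120 121
under TSO → 000 001 010 011 020 021 100 101 110 111 120 121
under PSO → 000 001 010 011 020 021 100 101 110 111 120 121
target 100 ∈ {TSO,PSO}

SC:no TSO:yes PSO:yes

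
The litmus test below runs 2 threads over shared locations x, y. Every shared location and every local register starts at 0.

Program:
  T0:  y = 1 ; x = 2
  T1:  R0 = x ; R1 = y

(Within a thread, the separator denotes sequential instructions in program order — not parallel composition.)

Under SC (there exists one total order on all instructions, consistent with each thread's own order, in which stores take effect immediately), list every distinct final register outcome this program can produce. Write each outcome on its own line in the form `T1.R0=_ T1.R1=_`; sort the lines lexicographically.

outcome vector order: (T1.R0,T1.R1)
|SC outcomes| = 3

T1.R0=0 T1.R1=0
T1.R0=0 T1.R1=1
T1.R0=2 T1.R1=1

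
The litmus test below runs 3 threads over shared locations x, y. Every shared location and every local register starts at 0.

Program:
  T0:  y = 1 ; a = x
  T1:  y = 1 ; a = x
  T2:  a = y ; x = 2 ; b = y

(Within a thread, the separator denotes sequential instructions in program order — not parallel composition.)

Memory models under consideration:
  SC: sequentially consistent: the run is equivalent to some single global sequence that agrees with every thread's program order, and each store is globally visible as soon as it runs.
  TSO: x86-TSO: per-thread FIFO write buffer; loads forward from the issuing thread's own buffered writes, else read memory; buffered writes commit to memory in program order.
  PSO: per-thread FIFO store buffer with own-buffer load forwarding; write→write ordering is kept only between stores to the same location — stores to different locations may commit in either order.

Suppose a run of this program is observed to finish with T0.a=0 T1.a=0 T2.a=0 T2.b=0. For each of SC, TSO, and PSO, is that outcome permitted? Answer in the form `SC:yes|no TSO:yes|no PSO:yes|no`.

outcome vector order: (T0.a,T1.a,T2.a,T2.b)
SC: 9 outcomes — {<0 0 0 1>; <0 0 1 1>; <0 2 0 1>; <0 2 1 1>; <2 0 0 1>; <2 0 1 1>; <2 2 0 0>; <2 2 0 1>; <2 2 1 1>}
TSO: 12 outcomes — {<0 0 0 0>; <0 0 0 1>; <0 0 1 1>; <0 2 0 0>; <0 2 0 1>; <0 2 1 1>; <2 0 0 0>; <2 0 0 1>; <2 0 1 1>; <2 2 0 0>; <2 2 0 1>; <2 2 1 1>}
PSO: 12 outcomes — {<0 0 0 0>; <0 0 0 1>; <0 0 1 1>; <0 2 0 0>; <0 2 0 1>; <0 2 1 1>; <2 0 0 0>; <2 0 0 1>; <2 0 1 1>; <2 2 0 0>; <2 2 0 1>; <2 2 1 1>}
target <0 0 0 0> ∈ {TSO,PSO}

SC:no TSO:yes PSO:yes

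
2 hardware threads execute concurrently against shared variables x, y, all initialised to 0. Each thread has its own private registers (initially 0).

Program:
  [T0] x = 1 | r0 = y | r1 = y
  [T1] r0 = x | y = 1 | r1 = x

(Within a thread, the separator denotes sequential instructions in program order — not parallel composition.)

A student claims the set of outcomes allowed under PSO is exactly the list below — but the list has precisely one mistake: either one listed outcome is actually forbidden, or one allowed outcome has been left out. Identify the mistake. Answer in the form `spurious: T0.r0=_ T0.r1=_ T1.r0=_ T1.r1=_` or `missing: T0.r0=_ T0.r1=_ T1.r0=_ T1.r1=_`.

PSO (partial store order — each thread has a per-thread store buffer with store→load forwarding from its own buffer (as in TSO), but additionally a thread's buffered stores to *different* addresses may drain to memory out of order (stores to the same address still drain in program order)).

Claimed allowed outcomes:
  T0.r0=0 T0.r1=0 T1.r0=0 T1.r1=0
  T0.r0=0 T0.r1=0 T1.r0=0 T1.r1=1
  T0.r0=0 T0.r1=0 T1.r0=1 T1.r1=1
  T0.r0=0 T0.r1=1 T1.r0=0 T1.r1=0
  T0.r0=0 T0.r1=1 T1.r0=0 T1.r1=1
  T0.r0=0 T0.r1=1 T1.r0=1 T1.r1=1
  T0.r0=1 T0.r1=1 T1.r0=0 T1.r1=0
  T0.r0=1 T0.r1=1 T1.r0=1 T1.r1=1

missing: T0.r0=1 T0.r1=1 T1.r0=0 T1.r1=1

outcome vector order: (T0.r0,T0.r1,T1.r0,T1.r1)
under PSO → <0 0 0 0>, <0 0 0 1>, <0 0 1 1>, <0 1 0 0>, <0 1 0 1>, <0 1 1 1>, <1 1 0 0>, <1 1 0 1>, <1 1 1 1>
PSO∖claimed = {<1 1 0 1>}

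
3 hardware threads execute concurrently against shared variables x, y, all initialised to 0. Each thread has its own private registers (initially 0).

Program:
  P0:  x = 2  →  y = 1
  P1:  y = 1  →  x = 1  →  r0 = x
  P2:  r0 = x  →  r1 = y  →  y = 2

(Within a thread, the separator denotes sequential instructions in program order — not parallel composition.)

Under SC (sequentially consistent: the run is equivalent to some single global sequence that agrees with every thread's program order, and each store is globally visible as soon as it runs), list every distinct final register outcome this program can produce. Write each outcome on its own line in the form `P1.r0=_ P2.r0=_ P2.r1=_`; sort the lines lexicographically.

outcome vector order: (P1.r0,P2.r0,P2.r1)
|SC outcomes| = 9

P1.r0=1 P2.r0=0 P2.r1=0
P1.r0=1 P2.r0=0 P2.r1=1
P1.r0=1 P2.r0=1 P2.r1=1
P1.r0=1 P2.r0=2 P2.r1=0
P1.r0=1 P2.r0=2 P2.r1=1
P1.r0=2 P2.r0=0 P2.r1=0
P1.r0=2 P2.r0=0 P2.r1=1
P1.r0=2 P2.r0=1 P2.r1=1
P1.r0=2 P2.r0=2 P2.r1=1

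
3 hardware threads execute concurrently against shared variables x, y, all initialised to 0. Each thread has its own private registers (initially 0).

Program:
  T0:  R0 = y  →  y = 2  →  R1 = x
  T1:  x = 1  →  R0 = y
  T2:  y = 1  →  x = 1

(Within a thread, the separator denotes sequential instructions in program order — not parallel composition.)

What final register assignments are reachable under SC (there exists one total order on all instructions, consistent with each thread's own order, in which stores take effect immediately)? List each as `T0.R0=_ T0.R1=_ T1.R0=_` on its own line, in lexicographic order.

outcome vector order: (T0.R0,T0.R1,T1.R0)
|SC outcomes| = 9

T0.R0=0 T0.R1=0 T1.R0=1
T0.R0=0 T0.R1=0 T1.R0=2
T0.R0=0 T0.R1=1 T1.R0=0
T0.R0=0 T0.R1=1 T1.R0=1
T0.R0=0 T0.R1=1 T1.R0=2
T0.R0=1 T0.R1=0 T1.R0=2
T0.R0=1 T0.R1=1 T1.R0=0
T0.R0=1 T0.R1=1 T1.R0=1
T0.R0=1 T0.R1=1 T1.R0=2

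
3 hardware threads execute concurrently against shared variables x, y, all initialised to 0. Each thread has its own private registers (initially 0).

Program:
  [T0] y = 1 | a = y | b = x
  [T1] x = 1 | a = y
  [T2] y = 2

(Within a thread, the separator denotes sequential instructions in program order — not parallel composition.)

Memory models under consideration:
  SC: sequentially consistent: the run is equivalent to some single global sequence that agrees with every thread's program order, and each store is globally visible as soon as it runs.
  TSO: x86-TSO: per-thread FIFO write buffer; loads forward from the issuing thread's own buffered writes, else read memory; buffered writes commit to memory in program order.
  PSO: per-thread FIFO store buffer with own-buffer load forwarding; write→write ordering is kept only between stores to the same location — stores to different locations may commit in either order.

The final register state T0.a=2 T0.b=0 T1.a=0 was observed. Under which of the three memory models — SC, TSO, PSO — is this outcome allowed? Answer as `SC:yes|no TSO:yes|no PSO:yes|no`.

outcome vector order: (T0.a,T0.b,T1.a)
[SC] allowed = {<1 0 1> <1 0 2> <1 1 0> <1 1 1> <1 1 2> <2 0 2> <2 1 0> <2 1 1> <2 1 2>}
[TSO] allowed = {<1 0 0> <1 0 1> <1 0 2> <1 1 0> <1 1 1> <1 1 2> <2 0 0> <2 0 1> <2 0 2> <2 1 0> <2 1 1> <2 1 2>}
[PSO] allowed = {<1 0 0> <1 0 1> <1 0 2> <1 1 0> <1 1 1> <1 1 2> <2 0 0> <2 0 1> <2 0 2> <2 1 0> <2 1 1> <2 1 2>}
target <2 0 0> ∈ {TSO,PSO}

SC:no TSO:yes PSO:yes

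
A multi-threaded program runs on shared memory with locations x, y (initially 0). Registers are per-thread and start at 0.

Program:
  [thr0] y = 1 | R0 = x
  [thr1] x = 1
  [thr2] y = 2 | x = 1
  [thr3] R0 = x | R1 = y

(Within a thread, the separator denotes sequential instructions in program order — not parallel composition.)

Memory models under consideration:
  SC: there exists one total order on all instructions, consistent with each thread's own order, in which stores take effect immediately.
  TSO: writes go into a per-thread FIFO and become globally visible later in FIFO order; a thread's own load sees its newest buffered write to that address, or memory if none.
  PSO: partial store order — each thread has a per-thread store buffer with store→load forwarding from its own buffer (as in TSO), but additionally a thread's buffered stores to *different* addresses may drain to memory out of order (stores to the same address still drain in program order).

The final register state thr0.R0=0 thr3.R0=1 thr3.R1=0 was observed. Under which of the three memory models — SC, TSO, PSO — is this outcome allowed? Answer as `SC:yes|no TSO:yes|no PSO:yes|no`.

outcome vector order: (thr0.R0,thr3.R0,thr3.R1)
SC (11): 000, 001, 002, 011, 012, 100, 101, 102, 110, 111, 112
TSO (12): 000, 001, 002, 010, 011, 012, 100, 101, 102, 110, 111, 112
PSO (12): 000, 001, 002, 010, 011, 012, 100, 101, 102, 110, 111, 112
target 010 ∈ {TSO,PSO}

SC:no TSO:yes PSO:yes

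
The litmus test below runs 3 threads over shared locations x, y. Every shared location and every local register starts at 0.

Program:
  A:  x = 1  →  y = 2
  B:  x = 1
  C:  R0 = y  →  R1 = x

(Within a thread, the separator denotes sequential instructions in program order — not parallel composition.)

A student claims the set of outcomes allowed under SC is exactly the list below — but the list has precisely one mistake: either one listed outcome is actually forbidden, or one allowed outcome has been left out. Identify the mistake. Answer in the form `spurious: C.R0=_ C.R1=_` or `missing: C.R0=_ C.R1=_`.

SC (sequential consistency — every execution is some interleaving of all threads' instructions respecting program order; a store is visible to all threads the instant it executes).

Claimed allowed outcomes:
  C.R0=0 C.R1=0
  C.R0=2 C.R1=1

missing: C.R0=0 C.R1=1

outcome vector order: (C.R0,C.R1)
SC: 3 outcomes — {00; 01; 21}
SC∖claimed = {01}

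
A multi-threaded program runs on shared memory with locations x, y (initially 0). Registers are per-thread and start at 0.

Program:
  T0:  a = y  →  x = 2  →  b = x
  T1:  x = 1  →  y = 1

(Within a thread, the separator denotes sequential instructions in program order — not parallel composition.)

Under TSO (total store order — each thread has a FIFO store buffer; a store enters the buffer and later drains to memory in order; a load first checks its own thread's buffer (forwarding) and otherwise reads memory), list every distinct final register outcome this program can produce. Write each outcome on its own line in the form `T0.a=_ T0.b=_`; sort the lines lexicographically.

T0.a=0 T0.b=1
T0.a=0 T0.b=2
T0.a=1 T0.b=2

outcome vector order: (T0.a,T0.b)
|TSO outcomes| = 3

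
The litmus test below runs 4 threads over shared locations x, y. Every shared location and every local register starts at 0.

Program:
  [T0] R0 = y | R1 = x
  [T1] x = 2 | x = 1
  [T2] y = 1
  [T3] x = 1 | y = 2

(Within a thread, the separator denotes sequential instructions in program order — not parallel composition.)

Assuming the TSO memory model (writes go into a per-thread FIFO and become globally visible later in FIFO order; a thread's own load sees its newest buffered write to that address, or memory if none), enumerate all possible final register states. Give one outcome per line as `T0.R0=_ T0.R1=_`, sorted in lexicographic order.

outcome vector order: (T0.R0,T0.R1)
|TSO outcomes| = 8

T0.R0=0 T0.R1=0
T0.R0=0 T0.R1=1
T0.R0=0 T0.R1=2
T0.R0=1 T0.R1=0
T0.R0=1 T0.R1=1
T0.R0=1 T0.R1=2
T0.R0=2 T0.R1=1
T0.R0=2 T0.R1=2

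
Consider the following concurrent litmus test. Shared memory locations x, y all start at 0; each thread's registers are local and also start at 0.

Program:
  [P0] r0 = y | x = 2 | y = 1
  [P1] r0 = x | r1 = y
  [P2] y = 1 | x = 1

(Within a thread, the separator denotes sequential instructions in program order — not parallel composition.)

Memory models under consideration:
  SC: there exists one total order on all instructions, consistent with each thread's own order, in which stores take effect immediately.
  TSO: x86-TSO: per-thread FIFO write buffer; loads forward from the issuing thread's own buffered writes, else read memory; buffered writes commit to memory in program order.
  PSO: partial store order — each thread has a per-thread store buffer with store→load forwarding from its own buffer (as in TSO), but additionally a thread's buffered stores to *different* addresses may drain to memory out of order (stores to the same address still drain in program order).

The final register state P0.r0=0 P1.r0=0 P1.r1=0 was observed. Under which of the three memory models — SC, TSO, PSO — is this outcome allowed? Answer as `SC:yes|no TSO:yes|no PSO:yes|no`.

SC:yes TSO:yes PSO:yes

outcome vector order: (P0.r0,P1.r0,P1.r1)
under SC → <0 0 0> <0 0 1> <0 1 1> <0 2 0> <0 2 1> <1 0 0> <1 0 1> <1 1 1> <1 2 1>
under TSO → <0 0 0> <0 0 1> <0 1 1> <0 2 0> <0 2 1> <1 0 0> <1 0 1> <1 1 1> <1 2 1>
under PSO → <0 0 0> <0 0 1> <0 1 0> <0 1 1> <0 2 0> <0 2 1> <1 0 0> <1 0 1> <1 1 0> <1 1 1> <1 2 1>
target <0 0 0> ∈ {SC,TSO,PSO}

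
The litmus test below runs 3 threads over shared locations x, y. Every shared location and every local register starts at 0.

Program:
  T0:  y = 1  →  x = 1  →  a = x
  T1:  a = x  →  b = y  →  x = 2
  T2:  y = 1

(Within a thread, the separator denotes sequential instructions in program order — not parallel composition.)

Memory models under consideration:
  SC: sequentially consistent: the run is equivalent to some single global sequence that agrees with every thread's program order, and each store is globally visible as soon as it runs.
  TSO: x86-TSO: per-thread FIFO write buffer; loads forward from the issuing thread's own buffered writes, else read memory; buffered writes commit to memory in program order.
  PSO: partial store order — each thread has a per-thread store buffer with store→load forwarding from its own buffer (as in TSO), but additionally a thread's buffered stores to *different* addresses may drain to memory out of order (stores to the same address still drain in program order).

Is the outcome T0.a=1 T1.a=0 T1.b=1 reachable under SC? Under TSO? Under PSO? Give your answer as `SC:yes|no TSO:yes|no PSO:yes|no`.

outcome vector order: (T0.a,T1.a,T1.b)
SC (6): (1,0,0), (1,0,1), (1,1,1), (2,0,0), (2,0,1), (2,1,1)
TSO (6): (1,0,0), (1,0,1), (1,1,1), (2,0,0), (2,0,1), (2,1,1)
PSO (8): (1,0,0), (1,0,1), (1,1,0), (1,1,1), (2,0,0), (2,0,1), (2,1,0), (2,1,1)
target (1,0,1) ∈ {SC,TSO,PSO}

SC:yes TSO:yes PSO:yes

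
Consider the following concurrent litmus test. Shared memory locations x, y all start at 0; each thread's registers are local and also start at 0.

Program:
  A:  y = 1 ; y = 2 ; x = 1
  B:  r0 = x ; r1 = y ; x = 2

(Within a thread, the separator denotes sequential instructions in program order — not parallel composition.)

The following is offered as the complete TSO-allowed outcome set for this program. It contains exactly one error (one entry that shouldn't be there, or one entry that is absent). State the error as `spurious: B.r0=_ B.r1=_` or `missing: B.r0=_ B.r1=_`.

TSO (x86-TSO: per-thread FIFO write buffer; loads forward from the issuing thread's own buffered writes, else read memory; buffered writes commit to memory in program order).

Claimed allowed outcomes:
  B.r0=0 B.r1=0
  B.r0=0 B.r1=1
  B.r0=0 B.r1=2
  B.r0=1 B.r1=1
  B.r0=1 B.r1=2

spurious: B.r0=1 B.r1=1

outcome vector order: (B.r0,B.r1)
[TSO] allowed = {00 01 02 12}
claimed∖TSO = {11}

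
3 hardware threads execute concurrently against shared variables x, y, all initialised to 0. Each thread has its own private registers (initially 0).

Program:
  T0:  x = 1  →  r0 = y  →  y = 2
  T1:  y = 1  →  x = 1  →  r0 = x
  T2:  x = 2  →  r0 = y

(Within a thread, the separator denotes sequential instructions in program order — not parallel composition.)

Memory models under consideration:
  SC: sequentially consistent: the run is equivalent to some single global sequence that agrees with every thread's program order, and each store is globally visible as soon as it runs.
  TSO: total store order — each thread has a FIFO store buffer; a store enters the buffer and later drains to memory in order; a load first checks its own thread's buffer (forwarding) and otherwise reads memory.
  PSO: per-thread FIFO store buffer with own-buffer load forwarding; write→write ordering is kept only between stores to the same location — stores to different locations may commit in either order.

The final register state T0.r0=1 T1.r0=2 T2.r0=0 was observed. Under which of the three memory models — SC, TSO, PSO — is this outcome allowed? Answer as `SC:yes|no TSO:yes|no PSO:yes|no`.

outcome vector order: (T0.r0,T1.r0,T2.r0)
SC: 10 outcomes — {0/1/0 0/1/1 0/1/2 0/2/1 0/2/2 1/1/0 1/1/1 1/1/2 1/2/1 1/2/2}
TSO: 12 outcomes — {0/1/0 0/1/1 0/1/2 0/2/0 0/2/1 0/2/2 1/1/0 1/1/1 1/1/2 1/2/0 1/2/1 1/2/2}
PSO: 12 outcomes — {0/1/0 0/1/1 0/1/2 0/2/0 0/2/1 0/2/2 1/1/0 1/1/1 1/1/2 1/2/0 1/2/1 1/2/2}
target 1/2/0 ∈ {TSO,PSO}

SC:no TSO:yes PSO:yes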